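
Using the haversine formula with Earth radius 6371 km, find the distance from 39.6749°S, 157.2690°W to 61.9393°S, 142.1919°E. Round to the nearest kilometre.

4686 km

Δλ = 142.1919 − -157.2690 = 299.4609°; wrapped into (−180°, 180°]: -60.5391°.
Δφ = -61.9393 − -39.6749 = -22.2644°.
a = sin²(Δφ/2) + cos φ₁ · cos φ₂ · sin²(Δλ/2) = 0.129272.
c = 2·atan2(√a, √(1−a)) = 0.73556 rad → d = 6371·c ≈ 4686.25 km.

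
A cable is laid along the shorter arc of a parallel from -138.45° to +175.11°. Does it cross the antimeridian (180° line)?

Naïve |175.11 − -138.45| = 313.56° > 180°, so the shorter arc goes the other way round — across 180°.
Signed shortest Δλ = ((175.11 − -138.45 + 180) mod 360) − 180 = -46.44°.
Going west by 46.44° from -138.45° passes through 180° before reaching +175.11°.

Yes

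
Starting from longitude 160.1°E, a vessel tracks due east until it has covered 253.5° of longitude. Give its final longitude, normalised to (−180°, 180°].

53.6°E

Start at +160.1°; shift +253.5° → +413.6°.
+413.6° lies outside (−180°, 180°]; subtract 360° → +53.6°.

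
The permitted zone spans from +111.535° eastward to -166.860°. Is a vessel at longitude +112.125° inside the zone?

Band width going east from +111.535° to -166.860°: ((-166.860 − 111.535) mod 360) = 81.605°.
Offset of +112.125° east of the west edge: ((112.125 − 111.535) mod 360) = 0.590°.
0.590° ≤ 81.605° ⇒ inside.

Yes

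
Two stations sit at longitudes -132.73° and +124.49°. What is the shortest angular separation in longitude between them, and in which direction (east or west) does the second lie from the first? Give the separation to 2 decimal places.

Raw difference: 124.49 − -132.73 = 257.22°.
Normalise into (−180°, 180°]: 257.22° − 360° = -102.78°.
Negative ⇒ the second point lies to the west; separation 102.78°.

102.78° west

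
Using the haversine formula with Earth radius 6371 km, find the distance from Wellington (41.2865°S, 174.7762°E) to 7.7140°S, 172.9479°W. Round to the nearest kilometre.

3925 km

Δλ = -172.9479 − 174.7762 = -347.7241°; wrapped into (−180°, 180°]: 12.2759°.
Δφ = -7.7140 − -41.2865 = 33.5725°.
a = sin²(Δφ/2) + cos φ₁ · cos φ₂ · sin²(Δλ/2) = 0.091919.
c = 2·atan2(√a, √(1−a)) = 0.61606 rad → d = 6371·c ≈ 3924.92 km.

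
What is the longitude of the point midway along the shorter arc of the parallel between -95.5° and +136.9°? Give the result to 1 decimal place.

-159.3°

Signed shortest Δλ from -95.5° to +136.9° is -127.6°.
Midpoint longitude = -95.5° + (-127.6°)/2 = -95.5° − 63.8° = -159.3°.
(The naïve average (-95.5 + +136.9)/2 = 20.7° is on the wrong side of the globe.)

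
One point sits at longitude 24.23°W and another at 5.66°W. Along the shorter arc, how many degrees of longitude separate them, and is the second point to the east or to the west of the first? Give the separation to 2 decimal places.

18.57° east

Raw difference: -5.66 − -24.23 = 18.57°.
Normalise into (−180°, 180°]: 18.57° stays 18.57°.
Positive ⇒ the second point lies to the east; separation 18.57°.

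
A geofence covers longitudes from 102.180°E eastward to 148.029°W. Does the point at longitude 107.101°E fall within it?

Yes

Band width going east from +102.180° to -148.029°: ((-148.029 − 102.180) mod 360) = 109.791°.
Offset of +107.101° east of the west edge: ((107.101 − 102.180) mod 360) = 4.921°.
4.921° ≤ 109.791° ⇒ inside.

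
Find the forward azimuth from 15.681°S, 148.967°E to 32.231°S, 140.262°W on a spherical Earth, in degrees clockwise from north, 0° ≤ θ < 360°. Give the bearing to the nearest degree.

Δλ = -140.262 − 148.967 = -289.229°; wrapped into (−180°, 180°]: 70.771°.
θ = atan2( sin Δλ · cos φ₂ , cos φ₁ · sin φ₂ − sin φ₁ · cos φ₂ · cos Δλ )
  = atan2(0.79871, -0.43819) = 118.750° → normalised to [0°, 360°): 118.750°.

119°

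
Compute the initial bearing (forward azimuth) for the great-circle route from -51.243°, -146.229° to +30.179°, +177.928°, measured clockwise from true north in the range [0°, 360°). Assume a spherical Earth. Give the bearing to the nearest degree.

330°

Δλ = 177.928 − -146.229 = 324.157°; wrapped into (−180°, 180°]: -35.843°.
θ = atan2( sin Δλ · cos φ₂ , cos φ₁ · sin φ₂ − sin φ₁ · cos φ₂ · cos Δλ )
  = atan2(-0.50620, 0.86115) = -30.448° → normalised to [0°, 360°): 329.552°.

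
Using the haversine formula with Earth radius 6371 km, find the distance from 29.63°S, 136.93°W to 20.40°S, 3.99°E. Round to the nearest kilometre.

Δλ = 3.99 − -136.93 = 140.92°.
Δφ = -20.40 − -29.63 = 9.23°.
a = sin²(Δφ/2) + cos φ₁ · cos φ₂ · sin²(Δλ/2) = 0.730053.
c = 2·atan2(√a, √(1−a)) = 2.04891 rad → d = 6371·c ≈ 13053.61 km.

13054 km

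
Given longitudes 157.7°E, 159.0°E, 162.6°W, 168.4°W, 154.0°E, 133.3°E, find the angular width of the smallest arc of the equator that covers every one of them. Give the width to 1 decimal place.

64.1°

Sort the longitudes: -168.4°, -162.6°, +133.3°, +154.0°, +157.7°, +159.0°.
Eastward gaps between consecutive values (wrapping around): 5.8°, 295.9°, 20.7°, 3.7°, 1.3°, 32.6°.
Largest gap = 295.9° ⇒ minimal covering band is its complement: 360° − 295.9° = 64.1°.
Band runs from +133.3° eastward to -162.6°, crossing the antimeridian.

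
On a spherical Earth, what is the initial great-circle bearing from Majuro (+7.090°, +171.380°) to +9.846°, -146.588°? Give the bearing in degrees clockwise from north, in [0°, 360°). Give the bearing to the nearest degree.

83°

Δλ = -146.588 − 171.380 = -317.968°; wrapped into (−180°, 180°]: 42.032°.
θ = atan2( sin Δλ · cos φ₂ , cos φ₁ · sin φ₂ − sin φ₁ · cos φ₂ · cos Δλ )
  = atan2(0.65968, 0.07936) = 83.140° → normalised to [0°, 360°): 83.140°.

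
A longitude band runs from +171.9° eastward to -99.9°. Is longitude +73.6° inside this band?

Band width going east from +171.9° to -99.9°: ((-99.9 − 171.9) mod 360) = 88.2°.
Offset of +73.6° east of the west edge: ((73.6 − 171.9) mod 360) = 261.7°.
261.7° > 88.2° ⇒ outside.

No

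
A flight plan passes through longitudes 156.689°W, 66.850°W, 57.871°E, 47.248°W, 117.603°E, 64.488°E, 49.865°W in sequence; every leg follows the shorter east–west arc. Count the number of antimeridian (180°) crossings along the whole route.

Leg 1: -156.689° → -66.850°, shortest Δλ = 89.839° (east) — does not cross 180°.
Leg 2: -66.850° → +57.871°, shortest Δλ = 124.721° (east) — does not cross 180°.
Leg 3: +57.871° → -47.248°, shortest Δλ = -105.119° (west) — does not cross 180°.
Leg 4: -47.248° → +117.603°, shortest Δλ = 164.851° (east) — does not cross 180°.
Leg 5: +117.603° → +64.488°, shortest Δλ = -53.115° (west) — does not cross 180°.
Leg 6: +64.488° → -49.865°, shortest Δλ = -114.353° (west) — does not cross 180°.
Total crossings: 0.

0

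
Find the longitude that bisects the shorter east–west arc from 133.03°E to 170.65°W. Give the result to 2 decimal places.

161.19°E

Signed shortest Δλ from +133.03° to -170.65° is +56.32°.
Midpoint longitude = +133.03° + (+56.32°)/2 = +133.03° + 28.16° = +161.19°.
(The naïve average (+133.03 + -170.65)/2 = -18.81° is on the wrong side of the globe.)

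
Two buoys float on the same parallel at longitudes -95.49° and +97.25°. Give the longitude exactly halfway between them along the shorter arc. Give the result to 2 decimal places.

Signed shortest Δλ from -95.49° to +97.25° is -167.26°.
Midpoint longitude = -95.49° + (-167.26°)/2 = -95.49° − 83.63° = -179.12°.
(The naïve average (-95.49 + +97.25)/2 = 0.88° is on the wrong side of the globe.)

-179.12°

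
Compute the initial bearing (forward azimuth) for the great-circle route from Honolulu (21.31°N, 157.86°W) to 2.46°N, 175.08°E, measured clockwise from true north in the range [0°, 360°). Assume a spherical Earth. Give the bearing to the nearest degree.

Δλ = 175.08 − -157.86 = 332.94°; wrapped into (−180°, 180°]: -27.06°.
θ = atan2( sin Δλ · cos φ₂ , cos φ₁ · sin φ₂ − sin φ₁ · cos φ₂ · cos Δλ )
  = atan2(-0.45450, -0.28335) = -121.940° → normalised to [0°, 360°): 238.060°.

238°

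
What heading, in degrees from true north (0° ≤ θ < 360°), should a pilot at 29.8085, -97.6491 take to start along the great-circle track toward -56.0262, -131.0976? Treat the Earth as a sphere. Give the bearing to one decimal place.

197.9°

Δλ = -131.0976 − -97.6491 = -33.4485°.
θ = atan2( sin Δλ · cos φ₂ , cos φ₁ · sin φ₂ − sin φ₁ · cos φ₂ · cos Δλ )
  = atan2(-0.30801, -0.95135) = -162.060° → normalised to [0°, 360°): 197.940°.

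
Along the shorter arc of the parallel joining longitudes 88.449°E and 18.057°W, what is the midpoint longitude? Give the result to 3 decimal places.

Signed shortest Δλ from +88.449° to -18.057° is -106.506°.
Midpoint longitude = +88.449° + (-106.506°)/2 = +88.449° − 53.253° = +35.196°.

35.196°E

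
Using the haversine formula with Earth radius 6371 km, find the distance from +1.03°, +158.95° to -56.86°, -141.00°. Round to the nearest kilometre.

Δλ = -141.00 − 158.95 = -299.95°; wrapped into (−180°, 180°]: 60.05°.
Δφ = -56.86 − 1.03 = -57.89°.
a = sin²(Δφ/2) + cos φ₁ · cos φ₂ · sin²(Δλ/2) = 0.371083.
c = 2·atan2(√a, √(1−a)) = 1.31002 rad → d = 6371·c ≈ 8346.12 km.

8346 km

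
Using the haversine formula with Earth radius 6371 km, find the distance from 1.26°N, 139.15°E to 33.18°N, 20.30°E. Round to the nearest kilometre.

12572 km

Δλ = 20.30 − 139.15 = -118.85°.
Δφ = 33.18 − 1.26 = 31.92°.
a = sin²(Δφ/2) + cos φ₁ · cos φ₂ · sin²(Δλ/2) = 0.695857.
c = 2·atan2(√a, √(1−a)) = 1.97329 rad → d = 6371·c ≈ 12571.83 km.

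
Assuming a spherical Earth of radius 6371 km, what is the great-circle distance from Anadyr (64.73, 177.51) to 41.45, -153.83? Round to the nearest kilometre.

Δλ = -153.83 − 177.51 = -331.34°; wrapped into (−180°, 180°]: 28.66°.
Δφ = 41.45 − 64.73 = -23.28°.
a = sin²(Δφ/2) + cos φ₁ · cos φ₂ · sin²(Δλ/2) = 0.060309.
c = 2·atan2(√a, √(1−a)) = 0.49623 rad → d = 6371·c ≈ 3161.49 km.

3161 km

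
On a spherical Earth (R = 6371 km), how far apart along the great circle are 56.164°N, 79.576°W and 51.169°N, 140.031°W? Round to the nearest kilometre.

Δλ = -140.031 − -79.576 = -60.455°.
Δφ = 51.169 − 56.164 = -4.995°.
a = sin²(Δφ/2) + cos φ₁ · cos φ₂ · sin²(Δλ/2) = 0.090387.
c = 2·atan2(√a, √(1−a)) = 0.61074 rad → d = 6371·c ≈ 3891.00 km.

3891 km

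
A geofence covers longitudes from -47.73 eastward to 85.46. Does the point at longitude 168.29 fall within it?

No

Band width going east from -47.73° to +85.46°: ((85.46 − -47.73) mod 360) = 133.19°.
Offset of +168.29° east of the west edge: ((168.29 − -47.73) mod 360) = 216.02°.
216.02° > 133.19° ⇒ outside.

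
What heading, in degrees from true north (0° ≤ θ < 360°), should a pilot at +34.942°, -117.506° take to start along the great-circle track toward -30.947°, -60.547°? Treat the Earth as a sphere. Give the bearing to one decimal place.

Δλ = -60.547 − -117.506 = 56.959°.
θ = atan2( sin Δλ · cos φ₂ , cos φ₁ · sin φ₂ − sin φ₁ · cos φ₂ · cos Δλ )
  = atan2(0.71895, -0.68937) = 133.797° → normalised to [0°, 360°): 133.797°.

133.8°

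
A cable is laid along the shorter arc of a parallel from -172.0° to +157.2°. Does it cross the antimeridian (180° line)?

Yes

Naïve |157.2 − -172.0| = 329.2° > 180°, so the shorter arc goes the other way round — across 180°.
Signed shortest Δλ = ((157.2 − -172.0 + 180) mod 360) − 180 = -30.8°.
Going west by 30.8° from -172.0° passes through 180° before reaching +157.2°.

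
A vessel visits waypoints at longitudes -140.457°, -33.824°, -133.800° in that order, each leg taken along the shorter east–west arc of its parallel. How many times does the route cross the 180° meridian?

0

Leg 1: -140.457° → -33.824°, shortest Δλ = 106.633° (east) — does not cross 180°.
Leg 2: -33.824° → -133.800°, shortest Δλ = -99.976° (west) — does not cross 180°.
Total crossings: 0.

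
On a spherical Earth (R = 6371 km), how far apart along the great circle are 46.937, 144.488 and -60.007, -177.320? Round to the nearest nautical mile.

6687 nmi

Δλ = -177.320 − 144.488 = -321.808°; wrapped into (−180°, 180°]: 38.192°.
Δφ = -60.007 − 46.937 = -106.944°.
a = sin²(Δφ/2) + cos φ₁ · cos φ₂ · sin²(Δλ/2) = 0.682250.
c = 2·atan2(√a, √(1−a)) = 1.94389 rad → d = 6371·c ≈ 12384.54 km ≈ 6687.12 nmi.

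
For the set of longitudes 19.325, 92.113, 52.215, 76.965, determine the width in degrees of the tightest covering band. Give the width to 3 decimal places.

Sort the longitudes: +19.325°, +52.215°, +76.965°, +92.113°.
Eastward gaps between consecutive values (wrapping around): 32.890°, 24.750°, 15.148°, 287.212°.
Largest gap = 287.212° ⇒ minimal covering band is its complement: 360° − 287.212° = 72.788°.
Band runs from +19.325° eastward to +92.113°.

72.788°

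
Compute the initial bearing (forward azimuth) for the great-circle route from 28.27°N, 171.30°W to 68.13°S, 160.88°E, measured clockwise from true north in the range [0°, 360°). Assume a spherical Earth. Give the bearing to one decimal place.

Δλ = 160.88 − -171.30 = 332.18°; wrapped into (−180°, 180°]: -27.82°.
θ = atan2( sin Δλ · cos φ₂ , cos φ₁ · sin φ₂ − sin φ₁ · cos φ₂ · cos Δλ )
  = atan2(-0.17384, -0.97338) = -169.874° → normalised to [0°, 360°): 190.126°.

190.1°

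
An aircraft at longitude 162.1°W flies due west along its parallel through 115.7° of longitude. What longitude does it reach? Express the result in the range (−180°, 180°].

Start at -162.1°; shift −115.7° → -277.8°.
-277.8° lies outside (−180°, 180°]; add 360° → +82.2°.

82.2°E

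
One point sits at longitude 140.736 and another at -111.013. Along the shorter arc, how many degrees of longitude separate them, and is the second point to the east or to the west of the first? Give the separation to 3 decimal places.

108.251° east

Raw difference: -111.013 − 140.736 = -251.749°.
Normalise into (−180°, 180°]: -251.749° + 360° = 108.251°.
Positive ⇒ the second point lies to the east; separation 108.251°.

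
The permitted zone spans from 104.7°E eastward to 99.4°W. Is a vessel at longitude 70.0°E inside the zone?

Band width going east from +104.7° to -99.4°: ((-99.4 − 104.7) mod 360) = 155.9°.
Offset of +70.0° east of the west edge: ((70.0 − 104.7) mod 360) = 325.3°.
325.3° > 155.9° ⇒ outside.

No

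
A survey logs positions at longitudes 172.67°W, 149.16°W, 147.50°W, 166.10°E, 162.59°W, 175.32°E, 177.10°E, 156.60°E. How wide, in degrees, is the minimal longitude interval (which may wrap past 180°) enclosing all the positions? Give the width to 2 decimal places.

Sort the longitudes: -172.67°, -162.59°, -149.16°, -147.50°, +156.60°, +166.10°, +175.32°, +177.10°.
Eastward gaps between consecutive values (wrapping around): 10.08°, 13.43°, 1.66°, 304.10°, 9.50°, 9.22°, 1.78°, 10.23°.
Largest gap = 304.10° ⇒ minimal covering band is its complement: 360° − 304.10° = 55.90°.
Band runs from +156.60° eastward to -147.50°, crossing the antimeridian.

55.90°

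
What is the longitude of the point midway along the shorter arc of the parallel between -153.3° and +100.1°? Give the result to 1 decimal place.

Signed shortest Δλ from -153.3° to +100.1° is -106.6°.
Midpoint longitude = -153.3° + (-106.6°)/2 = -153.3° − 53.3° = -206.6°.
Normalise into (−180°, 180°]: +153.4°.
(The naïve average (-153.3 + +100.1)/2 = -26.6° is on the wrong side of the globe.)

+153.4°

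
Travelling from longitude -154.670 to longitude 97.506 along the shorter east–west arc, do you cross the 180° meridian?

Yes

Naïve |97.506 − -154.670| = 252.176° > 180°, so the shorter arc goes the other way round — across 180°.
Signed shortest Δλ = ((97.506 − -154.670 + 180) mod 360) − 180 = -107.824°.
Going west by 107.824° from -154.670° passes through 180° before reaching +97.506°.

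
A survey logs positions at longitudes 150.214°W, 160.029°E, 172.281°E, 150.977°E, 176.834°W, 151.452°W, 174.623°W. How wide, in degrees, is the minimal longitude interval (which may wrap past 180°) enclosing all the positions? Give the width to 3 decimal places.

Sort the longitudes: -176.834°, -174.623°, -151.452°, -150.214°, +150.977°, +160.029°, +172.281°.
Eastward gaps between consecutive values (wrapping around): 2.211°, 23.171°, 1.238°, 301.191°, 9.052°, 12.252°, 10.885°.
Largest gap = 301.191° ⇒ minimal covering band is its complement: 360° − 301.191° = 58.809°.
Band runs from +150.977° eastward to -150.214°, crossing the antimeridian.

58.809°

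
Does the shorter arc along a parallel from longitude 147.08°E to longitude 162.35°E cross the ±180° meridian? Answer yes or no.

Signed shortest Δλ = ((162.35 − 147.08 + 180) mod 360) − 180 = 15.27°.
Going east by 15.27° from +147.08° reaches +162.35° without touching 180°.

No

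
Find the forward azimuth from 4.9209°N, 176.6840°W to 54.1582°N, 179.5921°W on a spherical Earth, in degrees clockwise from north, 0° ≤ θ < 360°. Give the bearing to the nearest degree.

Δλ = -179.5921 − -176.6840 = -2.9081°.
θ = atan2( sin Δλ · cos φ₂ , cos φ₁ · sin φ₂ − sin φ₁ · cos φ₂ · cos Δλ )
  = atan2(-0.02971, 0.75748) = -2.246° → normalised to [0°, 360°): 357.754°.

358°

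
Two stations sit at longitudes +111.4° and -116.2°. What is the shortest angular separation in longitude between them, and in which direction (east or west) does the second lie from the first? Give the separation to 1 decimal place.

Raw difference: -116.2 − 111.4 = -227.6°.
Normalise into (−180°, 180°]: -227.6° + 360° = 132.4°.
Positive ⇒ the second point lies to the east; separation 132.4°.

132.4° east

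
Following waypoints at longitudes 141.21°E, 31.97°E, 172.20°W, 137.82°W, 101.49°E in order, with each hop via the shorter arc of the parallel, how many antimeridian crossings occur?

Leg 1: +141.21° → +31.97°, shortest Δλ = -109.24° (west) — does not cross 180°.
Leg 2: +31.97° → -172.20°, shortest Δλ = 155.83° (east) — crosses 180°.
Leg 3: -172.20° → -137.82°, shortest Δλ = 34.38° (east) — does not cross 180°.
Leg 4: -137.82° → +101.49°, shortest Δλ = -120.69° (west) — crosses 180°.
Total crossings: 2.

2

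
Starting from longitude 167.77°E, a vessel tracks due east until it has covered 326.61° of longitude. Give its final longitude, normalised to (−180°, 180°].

Start at +167.77°; shift +326.61° → +494.38°.
+494.38° lies outside (−180°, 180°]; subtract 360° → +134.38°.

134.38°E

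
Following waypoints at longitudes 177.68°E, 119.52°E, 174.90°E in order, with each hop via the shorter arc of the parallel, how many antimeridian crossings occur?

0

Leg 1: +177.68° → +119.52°, shortest Δλ = -58.16° (west) — does not cross 180°.
Leg 2: +119.52° → +174.90°, shortest Δλ = 55.38° (east) — does not cross 180°.
Total crossings: 0.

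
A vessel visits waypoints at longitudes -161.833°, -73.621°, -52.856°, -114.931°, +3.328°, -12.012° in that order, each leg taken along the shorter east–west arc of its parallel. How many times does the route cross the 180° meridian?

Leg 1: -161.833° → -73.621°, shortest Δλ = 88.212° (east) — does not cross 180°.
Leg 2: -73.621° → -52.856°, shortest Δλ = 20.765° (east) — does not cross 180°.
Leg 3: -52.856° → -114.931°, shortest Δλ = -62.075° (west) — does not cross 180°.
Leg 4: -114.931° → +3.328°, shortest Δλ = 118.259° (east) — does not cross 180°.
Leg 5: +3.328° → -12.012°, shortest Δλ = -15.34° (west) — does not cross 180°.
Total crossings: 0.

0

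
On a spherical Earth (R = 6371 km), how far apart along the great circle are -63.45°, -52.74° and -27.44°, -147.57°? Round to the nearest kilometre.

7532 km

Δλ = -147.57 − -52.74 = -94.83°.
Δφ = -27.44 − -63.45 = 36.01°.
a = sin²(Δφ/2) + cos φ₁ · cos φ₂ · sin²(Δλ/2) = 0.310589.
c = 2·atan2(√a, √(1−a)) = 1.18227 rad → d = 6371·c ≈ 7532.26 km.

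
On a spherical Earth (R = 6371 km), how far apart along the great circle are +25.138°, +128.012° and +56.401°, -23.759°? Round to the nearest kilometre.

Δλ = -23.759 − 128.012 = -151.771°.
Δφ = 56.401 − 25.138 = 31.263°.
a = sin²(Δφ/2) + cos φ₁ · cos φ₂ · sin²(Δλ/2) = 0.543777.
c = 2·atan2(√a, √(1−a)) = 1.65846 rad → d = 6371·c ≈ 10566.06 km.

10566 km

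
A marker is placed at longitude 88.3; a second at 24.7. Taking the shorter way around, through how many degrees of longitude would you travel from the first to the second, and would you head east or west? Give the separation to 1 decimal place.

63.6° west

Raw difference: 24.7 − 88.3 = -63.6°.
Normalise into (−180°, 180°]: -63.6° stays -63.6°.
Negative ⇒ the second point lies to the west; separation 63.6°.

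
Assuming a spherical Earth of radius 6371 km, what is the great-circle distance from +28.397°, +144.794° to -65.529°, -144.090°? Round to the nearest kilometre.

12049 km

Δλ = -144.090 − 144.794 = -288.884°; wrapped into (−180°, 180°]: 71.116°.
Δφ = -65.529 − 28.397 = -93.926°.
a = sin²(Δφ/2) + cos φ₁ · cos φ₂ · sin²(Δλ/2) = 0.657461.
c = 2·atan2(√a, √(1−a)) = 1.89117 rad → d = 6371·c ≈ 12048.65 km.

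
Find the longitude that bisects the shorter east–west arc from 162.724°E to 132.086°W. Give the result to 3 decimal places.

164.681°W

Signed shortest Δλ from +162.724° to -132.086° is +65.190°.
Midpoint longitude = +162.724° + (+65.190°)/2 = +162.724° + 32.595° = +195.319°.
Normalise into (−180°, 180°]: -164.681°.
(The naïve average (+162.724 + -132.086)/2 = 15.319° is on the wrong side of the globe.)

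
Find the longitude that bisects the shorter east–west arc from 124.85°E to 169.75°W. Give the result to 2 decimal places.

Signed shortest Δλ from +124.85° to -169.75° is +65.40°.
Midpoint longitude = +124.85° + (+65.40°)/2 = +124.85° + 32.70° = +157.55°.
(The naïve average (+124.85 + -169.75)/2 = -22.45° is on the wrong side of the globe.)

157.55°E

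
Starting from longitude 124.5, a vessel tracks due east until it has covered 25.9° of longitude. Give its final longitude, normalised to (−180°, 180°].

Start at +124.5°; shift +25.9° → +150.4°.
+150.4° already lies in (−180°, 180°].

+150.4°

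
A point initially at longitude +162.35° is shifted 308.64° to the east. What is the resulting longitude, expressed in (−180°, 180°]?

+110.99°

Start at +162.35°; shift +308.64° → +470.99°.
+470.99° lies outside (−180°, 180°]; subtract 360° → +110.99°.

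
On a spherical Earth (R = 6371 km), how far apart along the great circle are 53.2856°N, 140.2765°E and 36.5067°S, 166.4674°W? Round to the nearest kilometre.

Δλ = -166.4674 − 140.2765 = -306.7439°; wrapped into (−180°, 180°]: 53.2561°.
Δφ = -36.5067 − 53.2856 = -89.7923°.
a = sin²(Δφ/2) + cos φ₁ · cos φ₂ · sin²(Δλ/2) = 0.594716.
c = 2·atan2(√a, √(1−a)) = 1.76138 rad → d = 6371·c ≈ 11221.75 km.

11222 km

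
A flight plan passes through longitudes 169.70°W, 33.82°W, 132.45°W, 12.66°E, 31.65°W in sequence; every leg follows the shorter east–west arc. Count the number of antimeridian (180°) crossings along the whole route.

Leg 1: -169.70° → -33.82°, shortest Δλ = 135.88° (east) — does not cross 180°.
Leg 2: -33.82° → -132.45°, shortest Δλ = -98.63° (west) — does not cross 180°.
Leg 3: -132.45° → +12.66°, shortest Δλ = 145.11° (east) — does not cross 180°.
Leg 4: +12.66° → -31.65°, shortest Δλ = -44.31° (west) — does not cross 180°.
Total crossings: 0.

0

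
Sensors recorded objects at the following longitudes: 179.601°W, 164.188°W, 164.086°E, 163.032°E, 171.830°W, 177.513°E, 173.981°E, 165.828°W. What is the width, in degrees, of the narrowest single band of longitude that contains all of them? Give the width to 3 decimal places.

Sort the longitudes: -179.601°, -171.830°, -165.828°, -164.188°, +163.032°, +164.086°, +173.981°, +177.513°.
Eastward gaps between consecutive values (wrapping around): 7.771°, 6.002°, 1.640°, 327.220°, 1.054°, 9.895°, 3.532°, 2.886°.
Largest gap = 327.220° ⇒ minimal covering band is its complement: 360° − 327.220° = 32.780°.
Band runs from +163.032° eastward to -164.188°, crossing the antimeridian.

32.780°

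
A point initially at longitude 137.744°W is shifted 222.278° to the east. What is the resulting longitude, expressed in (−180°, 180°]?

84.534°E

Start at -137.744°; shift +222.278° → +84.534°.
+84.534° already lies in (−180°, 180°].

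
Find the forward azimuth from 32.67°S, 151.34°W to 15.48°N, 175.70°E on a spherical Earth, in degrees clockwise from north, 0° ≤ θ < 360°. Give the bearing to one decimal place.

Δλ = 175.70 − -151.34 = 327.04°; wrapped into (−180°, 180°]: -32.96°.
θ = atan2( sin Δλ · cos φ₂ , cos φ₁ · sin φ₂ − sin φ₁ · cos φ₂ · cos Δλ )
  = atan2(-0.52432, 0.66117) = -38.415° → normalised to [0°, 360°): 321.585°.

321.6°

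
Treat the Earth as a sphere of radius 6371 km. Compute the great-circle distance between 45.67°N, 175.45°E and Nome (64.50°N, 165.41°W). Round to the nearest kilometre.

2401 km

Δλ = -165.41 − 175.45 = -340.86°; wrapped into (−180°, 180°]: 19.14°.
Δφ = 64.50 − 45.67 = 18.83°.
a = sin²(Δφ/2) + cos φ₁ · cos φ₂ · sin²(Δλ/2) = 0.035075.
c = 2·atan2(√a, √(1−a)) = 0.37679 rad → d = 6371·c ≈ 2400.53 km.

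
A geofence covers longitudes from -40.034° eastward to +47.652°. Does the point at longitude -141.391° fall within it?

No

Band width going east from -40.034° to +47.652°: ((47.652 − -40.034) mod 360) = 87.686°.
Offset of -141.391° east of the west edge: ((-141.391 − -40.034) mod 360) = 258.643°.
258.643° > 87.686° ⇒ outside.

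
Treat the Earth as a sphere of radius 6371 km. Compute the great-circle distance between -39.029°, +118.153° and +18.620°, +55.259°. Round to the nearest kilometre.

9149 km

Δλ = 55.259 − 118.153 = -62.894°.
Δφ = 18.620 − -39.029 = 57.649°.
a = sin²(Δφ/2) + cos φ₁ · cos φ₂ · sin²(Δλ/2) = 0.432818.
c = 2·atan2(√a, √(1−a)) = 1.43602 rad → d = 6371·c ≈ 9148.91 km.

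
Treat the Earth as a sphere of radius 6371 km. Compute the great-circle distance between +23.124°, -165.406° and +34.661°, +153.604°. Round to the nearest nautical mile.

Δλ = 153.604 − -165.406 = 319.010°; wrapped into (−180°, 180°]: -40.990°.
Δφ = 34.661 − 23.124 = 11.537°.
a = sin²(Δφ/2) + cos φ₁ · cos φ₂ · sin²(Δλ/2) = 0.102833.
c = 2·atan2(√a, √(1−a)) = 0.65289 rad → d = 6371·c ≈ 4159.54 km ≈ 2245.97 nmi.

2246 nmi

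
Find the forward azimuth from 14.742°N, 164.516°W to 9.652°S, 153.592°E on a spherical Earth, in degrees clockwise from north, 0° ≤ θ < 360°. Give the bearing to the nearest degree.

242°

Δλ = 153.592 − -164.516 = 318.108°; wrapped into (−180°, 180°]: -41.892°.
θ = atan2( sin Δλ · cos φ₂ , cos φ₁ · sin φ₂ − sin φ₁ · cos φ₂ · cos Δλ )
  = atan2(-0.65828, -0.34889) = -117.924° → normalised to [0°, 360°): 242.076°.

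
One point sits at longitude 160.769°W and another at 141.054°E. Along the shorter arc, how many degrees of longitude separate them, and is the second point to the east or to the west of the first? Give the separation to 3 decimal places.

Raw difference: 141.054 − -160.769 = 301.823°.
Normalise into (−180°, 180°]: 301.823° − 360° = -58.177°.
Negative ⇒ the second point lies to the west; separation 58.177°.

58.177° west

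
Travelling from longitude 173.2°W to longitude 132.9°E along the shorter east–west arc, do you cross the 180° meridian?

Yes

Naïve |132.9 − -173.2| = 306.1° > 180°, so the shorter arc goes the other way round — across 180°.
Signed shortest Δλ = ((132.9 − -173.2 + 180) mod 360) − 180 = -53.9°.
Going west by 53.9° from -173.2° passes through 180° before reaching +132.9°.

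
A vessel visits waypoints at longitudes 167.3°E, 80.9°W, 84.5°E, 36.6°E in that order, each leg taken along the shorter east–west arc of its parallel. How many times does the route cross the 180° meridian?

Leg 1: +167.3° → -80.9°, shortest Δλ = 111.8° (east) — crosses 180°.
Leg 2: -80.9° → +84.5°, shortest Δλ = 165.4° (east) — does not cross 180°.
Leg 3: +84.5° → +36.6°, shortest Δλ = -47.9° (west) — does not cross 180°.
Total crossings: 1.

1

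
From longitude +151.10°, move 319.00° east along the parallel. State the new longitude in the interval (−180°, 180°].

Start at +151.10°; shift +319.00° → +470.10°.
+470.10° lies outside (−180°, 180°]; subtract 360° → +110.10°.

+110.10°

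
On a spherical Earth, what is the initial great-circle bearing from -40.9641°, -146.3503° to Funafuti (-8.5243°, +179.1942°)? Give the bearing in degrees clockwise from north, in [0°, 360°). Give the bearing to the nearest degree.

307°

Δλ = 179.1942 − -146.3503 = 325.5445°; wrapped into (−180°, 180°]: -34.4555°.
θ = atan2( sin Δλ · cos φ₂ , cos φ₁ · sin φ₂ − sin φ₁ · cos φ₂ · cos Δλ )
  = atan2(-0.55952, 0.42267) = -52.932° → normalised to [0°, 360°): 307.068°.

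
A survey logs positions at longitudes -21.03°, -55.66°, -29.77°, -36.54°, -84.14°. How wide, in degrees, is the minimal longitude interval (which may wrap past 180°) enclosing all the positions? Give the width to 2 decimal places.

Sort the longitudes: -84.14°, -55.66°, -36.54°, -29.77°, -21.03°.
Eastward gaps between consecutive values (wrapping around): 28.48°, 19.12°, 6.77°, 8.74°, 296.89°.
Largest gap = 296.89° ⇒ minimal covering band is its complement: 360° − 296.89° = 63.11°.
Band runs from -84.14° eastward to -21.03°.

63.11°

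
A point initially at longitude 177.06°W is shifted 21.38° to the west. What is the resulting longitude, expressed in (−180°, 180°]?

161.56°E

Start at -177.06°; shift −21.38° → -198.44°.
-198.44° lies outside (−180°, 180°]; add 360° → +161.56°.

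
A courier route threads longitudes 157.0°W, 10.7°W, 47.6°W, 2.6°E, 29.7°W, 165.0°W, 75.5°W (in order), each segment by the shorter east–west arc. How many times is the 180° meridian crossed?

0

Leg 1: -157.0° → -10.7°, shortest Δλ = 146.3° (east) — does not cross 180°.
Leg 2: -10.7° → -47.6°, shortest Δλ = -36.9° (west) — does not cross 180°.
Leg 3: -47.6° → +2.6°, shortest Δλ = 50.2° (east) — does not cross 180°.
Leg 4: +2.6° → -29.7°, shortest Δλ = -32.3° (west) — does not cross 180°.
Leg 5: -29.7° → -165.0°, shortest Δλ = -135.3° (west) — does not cross 180°.
Leg 6: -165.0° → -75.5°, shortest Δλ = 89.5° (east) — does not cross 180°.
Total crossings: 0.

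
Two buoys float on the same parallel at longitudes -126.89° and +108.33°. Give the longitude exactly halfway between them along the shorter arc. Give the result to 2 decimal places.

+170.72°

Signed shortest Δλ from -126.89° to +108.33° is -124.78°.
Midpoint longitude = -126.89° + (-124.78°)/2 = -126.89° − 62.39° = -189.28°.
Normalise into (−180°, 180°]: +170.72°.
(The naïve average (-126.89 + +108.33)/2 = -9.28° is on the wrong side of the globe.)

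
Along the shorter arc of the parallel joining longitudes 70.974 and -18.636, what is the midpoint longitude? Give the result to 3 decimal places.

+26.169°

Signed shortest Δλ from +70.974° to -18.636° is -89.610°.
Midpoint longitude = +70.974° + (-89.610°)/2 = +70.974° − 44.805° = +26.169°.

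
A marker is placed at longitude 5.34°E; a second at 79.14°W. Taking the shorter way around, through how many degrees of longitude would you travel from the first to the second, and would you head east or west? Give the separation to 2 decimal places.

84.48° west

Raw difference: -79.14 − 5.34 = -84.48°.
Normalise into (−180°, 180°]: -84.48° stays -84.48°.
Negative ⇒ the second point lies to the west; separation 84.48°.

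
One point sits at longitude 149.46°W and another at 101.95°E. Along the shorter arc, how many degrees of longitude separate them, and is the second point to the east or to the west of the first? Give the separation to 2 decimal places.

108.59° west

Raw difference: 101.95 − -149.46 = 251.41°.
Normalise into (−180°, 180°]: 251.41° − 360° = -108.59°.
Negative ⇒ the second point lies to the west; separation 108.59°.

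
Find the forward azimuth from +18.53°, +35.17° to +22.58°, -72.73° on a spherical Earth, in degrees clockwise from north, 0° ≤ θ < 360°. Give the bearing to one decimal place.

Δλ = -72.73 − 35.17 = -107.90°.
θ = atan2( sin Δλ · cos φ₂ , cos φ₁ · sin φ₂ − sin φ₁ · cos φ₂ · cos Δλ )
  = atan2(-0.87865, 0.45426) = -62.661° → normalised to [0°, 360°): 297.339°.

297.3°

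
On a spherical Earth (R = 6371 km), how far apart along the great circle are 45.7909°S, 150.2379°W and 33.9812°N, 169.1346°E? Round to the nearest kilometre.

9764 km

Δλ = 169.1346 − -150.2379 = 319.3725°; wrapped into (−180°, 180°]: -40.6275°.
Δφ = 33.9812 − -45.7909 = 79.7721°.
a = sin²(Δφ/2) + cos φ₁ · cos φ₂ · sin²(Δλ/2) = 0.480903.
c = 2·atan2(√a, √(1−a)) = 1.53259 rad → d = 6371·c ≈ 9764.15 km.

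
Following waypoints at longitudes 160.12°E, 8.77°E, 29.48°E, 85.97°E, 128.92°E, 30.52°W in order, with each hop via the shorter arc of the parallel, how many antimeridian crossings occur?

0

Leg 1: +160.12° → +8.77°, shortest Δλ = -151.35° (west) — does not cross 180°.
Leg 2: +8.77° → +29.48°, shortest Δλ = 20.71° (east) — does not cross 180°.
Leg 3: +29.48° → +85.97°, shortest Δλ = 56.49° (east) — does not cross 180°.
Leg 4: +85.97° → +128.92°, shortest Δλ = 42.95° (east) — does not cross 180°.
Leg 5: +128.92° → -30.52°, shortest Δλ = -159.44° (west) — does not cross 180°.
Total crossings: 0.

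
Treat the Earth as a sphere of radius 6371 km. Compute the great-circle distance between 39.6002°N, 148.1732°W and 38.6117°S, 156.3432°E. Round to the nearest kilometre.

Δλ = 156.3432 − -148.1732 = 304.5164°; wrapped into (−180°, 180°]: -55.4836°.
Δφ = -38.6117 − 39.6002 = -78.2119°.
a = sin²(Δφ/2) + cos φ₁ · cos φ₂ · sin²(Δλ/2) = 0.528310.
c = 2·atan2(√a, √(1−a)) = 1.62745 rad → d = 6371·c ≈ 10368.46 km.

10368 km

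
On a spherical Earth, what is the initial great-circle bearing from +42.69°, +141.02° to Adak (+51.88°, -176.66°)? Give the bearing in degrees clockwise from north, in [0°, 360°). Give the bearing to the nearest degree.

57°

Δλ = -176.66 − 141.02 = -317.68°; wrapped into (−180°, 180°]: 42.32°.
θ = atan2( sin Δλ · cos φ₂ , cos φ₁ · sin φ₂ − sin φ₁ · cos φ₂ · cos Δλ )
  = atan2(0.41562, 0.26879) = 57.109° → normalised to [0°, 360°): 57.109°.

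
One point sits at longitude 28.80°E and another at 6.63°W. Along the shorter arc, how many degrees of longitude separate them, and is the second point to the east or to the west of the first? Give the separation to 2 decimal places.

35.43° west

Raw difference: -6.63 − 28.80 = -35.43°.
Normalise into (−180°, 180°]: -35.43° stays -35.43°.
Negative ⇒ the second point lies to the west; separation 35.43°.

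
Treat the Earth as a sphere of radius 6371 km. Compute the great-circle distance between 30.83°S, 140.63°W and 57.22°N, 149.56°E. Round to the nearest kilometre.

11752 km

Δλ = 149.56 − -140.63 = 290.19°; wrapped into (−180°, 180°]: -69.81°.
Δφ = 57.22 − -30.83 = 88.05°.
a = sin²(Δφ/2) + cos φ₁ · cos φ₂ · sin²(Δλ/2) = 0.635213.
c = 2·atan2(√a, √(1−a)) = 1.84463 rad → d = 6371·c ≈ 11752.14 km.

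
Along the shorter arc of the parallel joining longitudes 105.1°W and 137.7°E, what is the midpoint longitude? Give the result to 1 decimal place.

Signed shortest Δλ from -105.1° to +137.7° is -117.2°.
Midpoint longitude = -105.1° + (-117.2°)/2 = -105.1° − 58.6° = -163.7°.
(The naïve average (-105.1 + +137.7)/2 = 16.3° is on the wrong side of the globe.)

163.7°W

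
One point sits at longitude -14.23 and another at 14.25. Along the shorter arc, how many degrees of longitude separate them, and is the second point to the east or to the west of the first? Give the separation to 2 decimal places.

28.48° east

Raw difference: 14.25 − -14.23 = 28.48°.
Normalise into (−180°, 180°]: 28.48° stays 28.48°.
Positive ⇒ the second point lies to the east; separation 28.48°.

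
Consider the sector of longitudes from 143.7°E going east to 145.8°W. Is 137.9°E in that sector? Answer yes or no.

No

Band width going east from +143.7° to -145.8°: ((-145.8 − 143.7) mod 360) = 70.5°.
Offset of +137.9° east of the west edge: ((137.9 − 143.7) mod 360) = 354.2°.
354.2° > 70.5° ⇒ outside.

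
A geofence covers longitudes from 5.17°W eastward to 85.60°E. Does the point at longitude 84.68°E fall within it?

Yes

Band width going east from -5.17° to +85.60°: ((85.60 − -5.17) mod 360) = 90.77°.
Offset of +84.68° east of the west edge: ((84.68 − -5.17) mod 360) = 89.85°.
89.85° ≤ 90.77° ⇒ inside.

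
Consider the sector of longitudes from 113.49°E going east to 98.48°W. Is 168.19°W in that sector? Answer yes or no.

Band width going east from +113.49° to -98.48°: ((-98.48 − 113.49) mod 360) = 148.03°.
Offset of -168.19° east of the west edge: ((-168.19 − 113.49) mod 360) = 78.32°.
78.32° ≤ 148.03° ⇒ inside.

Yes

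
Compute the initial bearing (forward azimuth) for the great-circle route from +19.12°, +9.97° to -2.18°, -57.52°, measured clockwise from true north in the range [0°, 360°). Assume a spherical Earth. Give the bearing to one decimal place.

260.1°

Δλ = -57.52 − 9.97 = -67.49°.
θ = atan2( sin Δλ · cos φ₂ , cos φ₁ · sin φ₂ − sin φ₁ · cos φ₂ · cos Δλ )
  = atan2(-0.92314, -0.16125) = -99.908° → normalised to [0°, 360°): 260.092°.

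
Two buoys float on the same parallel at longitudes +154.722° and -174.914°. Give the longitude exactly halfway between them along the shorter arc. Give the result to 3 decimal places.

+169.904°

Signed shortest Δλ from +154.722° to -174.914° is +30.364°.
Midpoint longitude = +154.722° + (+30.364°)/2 = +154.722° + 15.182° = +169.904°.
(The naïve average (+154.722 + -174.914)/2 = -10.096° is on the wrong side of the globe.)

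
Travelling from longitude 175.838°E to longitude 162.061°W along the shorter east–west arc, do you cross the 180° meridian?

Yes

Naïve |-162.061 − 175.838| = 337.899° > 180°, so the shorter arc goes the other way round — across 180°.
Signed shortest Δλ = ((-162.061 − 175.838 + 180) mod 360) − 180 = 22.101°.
Going east by 22.101° from +175.838° passes through 180° before reaching -162.061°.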